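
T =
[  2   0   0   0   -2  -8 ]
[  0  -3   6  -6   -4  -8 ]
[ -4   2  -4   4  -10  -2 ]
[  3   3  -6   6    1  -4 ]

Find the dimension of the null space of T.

Row reduce to echelon form.
R3 ← R3 + (2)·R1: [0, 2, -4, 4, -14, -18]
R4 ← R4 − (3/2)·R1: [0, 3, -6, 6, 4, 8]
R3 ← R3 + (2/3)·R2: [0, 0, 0, 0, -50/3, -70/3]
R4 ← R4 + R2: [0, 0, 0, 0, 0, 0]
3 nonzero rows, so rank(T) = 3.
T has 6 columns; by rank–nullity, nullity = 6 − 3 = 3.

3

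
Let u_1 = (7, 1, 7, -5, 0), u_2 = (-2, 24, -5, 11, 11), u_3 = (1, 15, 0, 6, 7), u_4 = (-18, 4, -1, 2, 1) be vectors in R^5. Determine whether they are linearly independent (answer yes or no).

Form the matrix with these vectors as rows and row reduce.
R2 ← R2 + (2/7)·R1: [0, 170/7, -3, 67/7, 11]
R3 ← R3 − (1/7)·R1: [0, 104/7, -1, 47/7, 7]
R4 ← R4 + (18/7)·R1: [0, 46/7, 17, -76/7, 1]
R3 ← R3 − (52/85)·R2: [0, 0, 71/85, 73/85, 23/85]
R4 ← R4 − (23/85)·R2: [0, 0, 1514/85, -1143/85, -168/85]
R4 ← R4 − (1514/71)·R3: [0, 0, 0, -2255/71, -550/71]
4 nonzero rows, so the 4 vectors span a space of dimension 4.
Since 4 = 4, the vectors are linearly independent.

yes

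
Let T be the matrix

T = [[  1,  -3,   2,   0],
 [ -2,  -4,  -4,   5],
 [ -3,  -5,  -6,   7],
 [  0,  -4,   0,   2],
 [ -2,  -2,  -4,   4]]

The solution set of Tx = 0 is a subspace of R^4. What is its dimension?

Row reduce to echelon form.
R2 ← R2 + (2)·R1: [0, -10, 0, 5]
R3 ← R3 + (3)·R1: [0, -14, 0, 7]
R5 ← R5 + (2)·R1: [0, -8, 0, 4]
R3 ← R3 − (7/5)·R2: [0, 0, 0, 0]
R4 ← R4 − (2/5)·R2: [0, 0, 0, 0]
R5 ← R5 − (4/5)·R2: [0, 0, 0, 0]
2 nonzero rows, so rank(T) = 2.
T has 4 columns; by rank–nullity, nullity = 4 − 2 = 2.

2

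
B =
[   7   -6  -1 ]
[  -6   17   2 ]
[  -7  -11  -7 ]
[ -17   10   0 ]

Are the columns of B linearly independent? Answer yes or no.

Row reduce B to echelon form.
R2 ← R2 + (6/7)·R1: [0, 83/7, 8/7]
R3 ← R3 + R1: [0, -17, -8]
R4 ← R4 + (17/7)·R1: [0, -32/7, -17/7]
R3 ← R3 + (119/83)·R2: [0, 0, -528/83]
R4 ← R4 + (32/83)·R2: [0, 0, -165/83]
R4 ← R4 − (5/16)·R3: [0, 0, 0]
3 pivots among 3 columns.
Every column is a pivot column, so the columns are linearly independent.

yes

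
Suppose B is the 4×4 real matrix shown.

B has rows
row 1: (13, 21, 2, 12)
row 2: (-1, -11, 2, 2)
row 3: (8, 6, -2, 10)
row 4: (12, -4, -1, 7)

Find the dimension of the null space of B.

Row reduce to echelon form.
R2 ← R2 + (1/13)·R1: [0, -122/13, 28/13, 38/13]
R3 ← R3 − (8/13)·R1: [0, -90/13, -42/13, 34/13]
R4 ← R4 − (12/13)·R1: [0, -304/13, -37/13, -53/13]
R3 ← R3 − (45/61)·R2: [0, 0, -294/61, 28/61]
R4 ← R4 − (152/61)·R2: [0, 0, -501/61, -693/61]
R4 ← R4 − (167/98)·R3: [0, 0, 0, -85/7]
4 nonzero rows, so rank(B) = 4.
B has 4 columns; by rank–nullity, nullity = 4 − 4 = 0.

0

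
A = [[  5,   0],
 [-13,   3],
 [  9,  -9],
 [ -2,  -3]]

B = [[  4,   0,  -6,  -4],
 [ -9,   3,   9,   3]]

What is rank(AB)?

First compute AB:
[[ 20,   0, -30, -20],
 [-79,   9, 105,  61],
 [117, -27, -135, -63],
 [ 19,  -9, -15,  -1]]
Now row reduce the product.
R2 ← R2 + (79/20)·R1: [0, 9, -27/2, -18]
R3 ← R3 − (117/20)·R1: [0, -27, 81/2, 54]
R4 ← R4 − (19/20)·R1: [0, -9, 27/2, 18]
R3 ← R3 + (3)·R2: [0, 0, 0, 0]
R4 ← R4 + R2: [0, 0, 0, 0]
2 nonzero rows, so rank(AB) = 2.

2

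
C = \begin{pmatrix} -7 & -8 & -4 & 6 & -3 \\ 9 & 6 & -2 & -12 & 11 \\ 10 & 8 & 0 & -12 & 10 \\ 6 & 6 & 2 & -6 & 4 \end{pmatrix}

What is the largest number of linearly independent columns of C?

2

Row reduce to echelon form.
R2 ← R2 + (9/7)·R1: [0, -30/7, -50/7, -30/7, 50/7]
R3 ← R3 + (10/7)·R1: [0, -24/7, -40/7, -24/7, 40/7]
R4 ← R4 + (6/7)·R1: [0, -6/7, -10/7, -6/7, 10/7]
R3 ← R3 − (4/5)·R2: [0, 0, 0, 0, 0]
R4 ← R4 − (1/5)·R2: [0, 0, 0, 0, 0]
Echelon form has 2 nonzero rows, so rank(C) = 2.
The rank gives the maximum number of linearly independent columns: 2.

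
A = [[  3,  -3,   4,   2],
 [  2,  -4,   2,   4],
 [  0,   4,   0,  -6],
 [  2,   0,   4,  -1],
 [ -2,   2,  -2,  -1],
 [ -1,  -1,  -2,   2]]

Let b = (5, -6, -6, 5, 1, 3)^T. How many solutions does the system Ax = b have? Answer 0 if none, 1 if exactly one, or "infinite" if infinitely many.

Row reduce the augmented matrix [A | b].
R2 ← R2 − (2/3)·R1: [0, -2, -2/3, 8/3, -28/3]
R4 ← R4 − (2/3)·R1: [0, 2, 4/3, -7/3, 5/3]
R5 ← R5 + (2/3)·R1: [0, 0, 2/3, 1/3, 13/3]
R6 ← R6 + (1/3)·R1: [0, -2, -2/3, 8/3, 14/3]
R3 ← R3 + (2)·R2: [0, 0, -4/3, -2/3, -74/3]
R4 ← R4 + R2: [0, 0, 2/3, 1/3, -23/3]
R6 ← R6 − R2: [0, 0, 0, 0, 14]
R4 ← R4 + (1/2)·R3: [0, 0, 0, 0, -20]
R5 ← R5 + (1/2)·R3: [0, 0, 0, 0, -8]
R5 ← R5 − (2/5)·R4: [0, 0, 0, 0, 0]
R6 ← R6 + (7/10)·R4: [0, 0, 0, 0, 0]
The echelon form has 4 nonzero rows; the last pivot sits in the augmented column, so rank(A) = 3 but rank([A|b]) = 4.
Since the ranks differ, the system is inconsistent.
It has no solutions.

0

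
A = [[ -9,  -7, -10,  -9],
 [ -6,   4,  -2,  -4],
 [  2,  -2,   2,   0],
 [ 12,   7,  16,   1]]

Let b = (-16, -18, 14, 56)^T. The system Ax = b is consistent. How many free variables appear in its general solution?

0

Row reduce the augmented matrix [A | b].
R2 ← R2 − (2/3)·R1: [0, 26/3, 14/3, 2, -22/3]
R3 ← R3 + (2/9)·R1: [0, -32/9, -2/9, -2, 94/9]
R4 ← R4 + (4/3)·R1: [0, -7/3, 8/3, -11, 104/3]
R3 ← R3 + (16/39)·R2: [0, 0, 22/13, -46/39, 290/39]
R4 ← R4 + (7/26)·R2: [0, 0, 51/13, -136/13, 425/13]
R4 ← R4 − (51/22)·R3: [0, 0, 0, -85/11, 170/11]
The echelon form has 4 nonzero rows, and every pivot lies in the first 4 columns, so rank(A) = rank([A|b]) = 4.
The system is consistent.
Free variables = (unknowns) − (rank) = 4 − 4 = 0.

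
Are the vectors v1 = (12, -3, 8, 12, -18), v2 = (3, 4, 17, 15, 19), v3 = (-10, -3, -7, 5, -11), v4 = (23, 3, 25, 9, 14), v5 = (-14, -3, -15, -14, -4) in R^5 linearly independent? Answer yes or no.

yes

Form the matrix with these vectors as rows and row reduce.
R2 ← R2 − (1/4)·R1: [0, 19/4, 15, 12, 47/2]
R3 ← R3 + (5/6)·R1: [0, -11/2, -1/3, 15, -26]
R4 ← R4 − (23/12)·R1: [0, 35/4, 29/3, -14, 97/2]
R5 ← R5 + (7/6)·R1: [0, -13/2, -17/3, 0, -25]
R3 ← R3 + (22/19)·R2: [0, 0, 971/57, 549/19, 23/19]
R4 ← R4 − (35/19)·R2: [0, 0, -1024/57, -686/19, 99/19]
R5 ← R5 + (26/19)·R2: [0, 0, 847/57, 312/19, 136/19]
R4 ← R4 + (1024/971)·R3: [0, 0, 0, -5470/971, 6299/971]
R5 ← R5 − (847/971)·R3: [0, 0, 0, -8529/971, 5925/971]
R5 ← R5 − (8529/5470)·R4: [0, 0, 0, 0, -21951/5470]
5 nonzero rows, so the 5 vectors span a space of dimension 5.
Since 5 = 5, the vectors are linearly independent.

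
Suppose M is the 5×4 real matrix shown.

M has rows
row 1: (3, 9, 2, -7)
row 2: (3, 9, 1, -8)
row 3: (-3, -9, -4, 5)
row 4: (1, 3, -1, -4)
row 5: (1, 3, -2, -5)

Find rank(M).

2

Row reduce to echelon form.
R2 ← R2 − R1: [0, 0, -1, -1]
R3 ← R3 + R1: [0, 0, -2, -2]
R4 ← R4 − (1/3)·R1: [0, 0, -5/3, -5/3]
R5 ← R5 − (1/3)·R1: [0, 0, -8/3, -8/3]
R3 ← R3 − (2)·R2: [0, 0, 0, 0]
R4 ← R4 − (5/3)·R2: [0, 0, 0, 0]
R5 ← R5 − (8/3)·R2: [0, 0, 0, 0]
Echelon form has 2 nonzero rows, so rank(M) = 2.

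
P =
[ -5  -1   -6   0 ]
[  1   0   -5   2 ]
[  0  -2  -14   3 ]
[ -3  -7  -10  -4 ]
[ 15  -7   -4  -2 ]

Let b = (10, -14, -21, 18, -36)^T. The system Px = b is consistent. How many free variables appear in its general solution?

1

Row reduce the augmented matrix [P | b].
R2 ← R2 + (1/5)·R1: [0, -1/5, -31/5, 2, -12]
R4 ← R4 − (3/5)·R1: [0, -32/5, -32/5, -4, 12]
R5 ← R5 + (3)·R1: [0, -10, -22, -2, -6]
R3 ← R3 − (10)·R2: [0, 0, 48, -17, 99]
R4 ← R4 − (32)·R2: [0, 0, 192, -68, 396]
R5 ← R5 − (50)·R2: [0, 0, 288, -102, 594]
R4 ← R4 − (4)·R3: [0, 0, 0, 0, 0]
R5 ← R5 − (6)·R3: [0, 0, 0, 0, 0]
The echelon form has 3 nonzero rows, and every pivot lies in the first 4 columns, so rank(P) = rank([P|b]) = 3.
The system is consistent.
Free variables = (unknowns) − (rank) = 4 − 3 = 1.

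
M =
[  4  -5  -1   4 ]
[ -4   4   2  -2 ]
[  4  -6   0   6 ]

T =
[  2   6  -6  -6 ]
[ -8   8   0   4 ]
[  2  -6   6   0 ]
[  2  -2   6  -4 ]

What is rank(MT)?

2

First compute MT:
[[ 54, -18,  -6, -60],
 [-40,   0,  24,  48],
 [ 68, -36,  12, -72]]
Now row reduce the product.
R2 ← R2 + (20/27)·R1: [0, -40/3, 176/9, 32/9]
R3 ← R3 − (34/27)·R1: [0, -40/3, 176/9, 32/9]
R3 ← R3 − R2: [0, 0, 0, 0]
2 nonzero rows, so rank(MT) = 2.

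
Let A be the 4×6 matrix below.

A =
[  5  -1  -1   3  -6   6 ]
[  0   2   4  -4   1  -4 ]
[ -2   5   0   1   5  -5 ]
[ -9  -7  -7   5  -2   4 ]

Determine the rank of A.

Row reduce to echelon form.
R3 ← R3 + (2/5)·R1: [0, 23/5, -2/5, 11/5, 13/5, -13/5]
R4 ← R4 + (9/5)·R1: [0, -44/5, -44/5, 52/5, -64/5, 74/5]
R3 ← R3 − (23/10)·R2: [0, 0, -48/5, 57/5, 3/10, 33/5]
R4 ← R4 + (22/5)·R2: [0, 0, 44/5, -36/5, -42/5, -14/5]
R4 ← R4 + (11/12)·R3: [0, 0, 0, 13/4, -65/8, 13/4]
Echelon form has 4 nonzero rows, so rank(A) = 4.

4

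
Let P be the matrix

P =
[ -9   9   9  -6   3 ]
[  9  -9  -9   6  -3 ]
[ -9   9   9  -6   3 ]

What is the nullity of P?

Row reduce to echelon form.
R2 ← R2 + R1: [0, 0, 0, 0, 0]
R3 ← R3 − R1: [0, 0, 0, 0, 0]
1 nonzero row, so rank(P) = 1.
P has 5 columns; by rank–nullity, nullity = 5 − 1 = 4.

4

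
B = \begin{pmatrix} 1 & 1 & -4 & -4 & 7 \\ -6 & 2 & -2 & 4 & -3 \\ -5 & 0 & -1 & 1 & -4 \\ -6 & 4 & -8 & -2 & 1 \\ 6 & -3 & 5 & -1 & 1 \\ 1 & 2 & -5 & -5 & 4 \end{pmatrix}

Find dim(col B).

Row reduce to echelon form.
R2 ← R2 + (6)·R1: [0, 8, -26, -20, 39]
R3 ← R3 + (5)·R1: [0, 5, -21, -19, 31]
R4 ← R4 + (6)·R1: [0, 10, -32, -26, 43]
R5 ← R5 − (6)·R1: [0, -9, 29, 23, -41]
R6 ← R6 − R1: [0, 1, -1, -1, -3]
R3 ← R3 − (5/8)·R2: [0, 0, -19/4, -13/2, 53/8]
R4 ← R4 − (5/4)·R2: [0, 0, 1/2, -1, -23/4]
R5 ← R5 + (9/8)·R2: [0, 0, -1/4, 1/2, 23/8]
R6 ← R6 − (1/8)·R2: [0, 0, 9/4, 3/2, -63/8]
R4 ← R4 + (2/19)·R3: [0, 0, 0, -32/19, -96/19]
R5 ← R5 − (1/19)·R3: [0, 0, 0, 16/19, 48/19]
R6 ← R6 + (9/19)·R3: [0, 0, 0, -30/19, -90/19]
R5 ← R5 + (1/2)·R4: [0, 0, 0, 0, 0]
R6 ← R6 − (15/16)·R4: [0, 0, 0, 0, 0]
Echelon form has 4 nonzero rows, so rank(B) = 4.
The column space has dimension equal to the rank: 4.

4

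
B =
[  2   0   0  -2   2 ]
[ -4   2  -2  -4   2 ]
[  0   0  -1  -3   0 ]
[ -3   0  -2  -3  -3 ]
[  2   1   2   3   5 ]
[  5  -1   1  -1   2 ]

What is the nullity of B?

Row reduce to echelon form.
R2 ← R2 + (2)·R1: [0, 2, -2, -8, 6]
R4 ← R4 + (3/2)·R1: [0, 0, -2, -6, 0]
R5 ← R5 − R1: [0, 1, 2, 5, 3]
R6 ← R6 − (5/2)·R1: [0, -1, 1, 4, -3]
R5 ← R5 − (1/2)·R2: [0, 0, 3, 9, 0]
R6 ← R6 + (1/2)·R2: [0, 0, 0, 0, 0]
R4 ← R4 − (2)·R3: [0, 0, 0, 0, 0]
R5 ← R5 + (3)·R3: [0, 0, 0, 0, 0]
3 nonzero rows, so rank(B) = 3.
B has 5 columns; by rank–nullity, nullity = 5 − 3 = 2.

2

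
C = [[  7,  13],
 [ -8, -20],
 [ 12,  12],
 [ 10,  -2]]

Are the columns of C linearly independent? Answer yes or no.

yes

Row reduce C to echelon form.
R2 ← R2 + (8/7)·R1: [0, -36/7]
R3 ← R3 − (12/7)·R1: [0, -72/7]
R4 ← R4 − (10/7)·R1: [0, -144/7]
R3 ← R3 − (2)·R2: [0, 0]
R4 ← R4 − (4)·R2: [0, 0]
2 pivots among 2 columns.
Every column is a pivot column, so the columns are linearly independent.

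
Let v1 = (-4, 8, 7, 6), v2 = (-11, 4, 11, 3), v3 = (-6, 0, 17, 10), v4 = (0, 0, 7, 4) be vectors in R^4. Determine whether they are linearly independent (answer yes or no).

Form the matrix with these vectors as rows and row reduce.
R2 ← R2 − (11/4)·R1: [0, -18, -33/4, -27/2]
R3 ← R3 − (3/2)·R1: [0, -12, 13/2, 1]
R3 ← R3 − (2/3)·R2: [0, 0, 12, 10]
R4 ← R4 − (7/12)·R3: [0, 0, 0, -11/6]
4 nonzero rows, so the 4 vectors span a space of dimension 4.
Since 4 = 4, the vectors are linearly independent.

yes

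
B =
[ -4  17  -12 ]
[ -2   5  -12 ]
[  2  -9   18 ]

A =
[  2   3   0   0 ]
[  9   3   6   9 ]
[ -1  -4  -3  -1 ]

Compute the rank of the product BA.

First compute BA:
[[157,  87, 138, 165],
 [ 53,  57,  66,  57],
 [-95, -93, -108, -99]]
Now row reduce the product.
R2 ← R2 − (53/157)·R1: [0, 4338/157, 3048/157, 204/157]
R3 ← R3 + (95/157)·R1: [0, -6336/157, -3846/157, 132/157]
R3 ← R3 + (352/241)·R2: [0, 0, 930/241, 660/241]
3 nonzero rows, so rank(BA) = 3.

3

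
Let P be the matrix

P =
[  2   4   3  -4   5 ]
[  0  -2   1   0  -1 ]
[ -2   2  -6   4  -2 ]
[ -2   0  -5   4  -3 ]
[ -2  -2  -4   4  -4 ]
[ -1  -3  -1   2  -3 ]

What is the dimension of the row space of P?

2

Row reduce to echelon form.
R3 ← R3 + R1: [0, 6, -3, 0, 3]
R4 ← R4 + R1: [0, 4, -2, 0, 2]
R5 ← R5 + R1: [0, 2, -1, 0, 1]
R6 ← R6 + (1/2)·R1: [0, -1, 1/2, 0, -1/2]
R3 ← R3 + (3)·R2: [0, 0, 0, 0, 0]
R4 ← R4 + (2)·R2: [0, 0, 0, 0, 0]
R5 ← R5 + R2: [0, 0, 0, 0, 0]
R6 ← R6 − (1/2)·R2: [0, 0, 0, 0, 0]
Echelon form has 2 nonzero rows, so rank(P) = 2.
The row space has dimension equal to the rank: 2.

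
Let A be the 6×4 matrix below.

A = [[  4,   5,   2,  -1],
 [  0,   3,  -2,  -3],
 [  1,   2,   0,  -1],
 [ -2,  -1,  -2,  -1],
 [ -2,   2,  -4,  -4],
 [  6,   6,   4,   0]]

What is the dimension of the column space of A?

Row reduce to echelon form.
R3 ← R3 − (1/4)·R1: [0, 3/4, -1/2, -3/4]
R4 ← R4 + (1/2)·R1: [0, 3/2, -1, -3/2]
R5 ← R5 + (1/2)·R1: [0, 9/2, -3, -9/2]
R6 ← R6 − (3/2)·R1: [0, -3/2, 1, 3/2]
R3 ← R3 − (1/4)·R2: [0, 0, 0, 0]
R4 ← R4 − (1/2)·R2: [0, 0, 0, 0]
R5 ← R5 − (3/2)·R2: [0, 0, 0, 0]
R6 ← R6 + (1/2)·R2: [0, 0, 0, 0]
Echelon form has 2 nonzero rows, so rank(A) = 2.
The column space has dimension equal to the rank: 2.

2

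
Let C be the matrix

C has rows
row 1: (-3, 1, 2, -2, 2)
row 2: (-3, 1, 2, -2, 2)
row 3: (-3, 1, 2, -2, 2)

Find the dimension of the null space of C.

Row reduce to echelon form.
R2 ← R2 − R1: [0, 0, 0, 0, 0]
R3 ← R3 − R1: [0, 0, 0, 0, 0]
1 nonzero row, so rank(C) = 1.
C has 5 columns; by rank–nullity, nullity = 5 − 1 = 4.

4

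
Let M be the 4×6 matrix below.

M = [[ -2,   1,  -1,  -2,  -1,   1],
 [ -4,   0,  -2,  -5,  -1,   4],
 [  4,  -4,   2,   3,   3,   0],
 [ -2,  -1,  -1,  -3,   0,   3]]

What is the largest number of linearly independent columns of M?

Row reduce to echelon form.
R2 ← R2 − (2)·R1: [0, -2, 0, -1, 1, 2]
R3 ← R3 + (2)·R1: [0, -2, 0, -1, 1, 2]
R4 ← R4 − R1: [0, -2, 0, -1, 1, 2]
R3 ← R3 − R2: [0, 0, 0, 0, 0, 0]
R4 ← R4 − R2: [0, 0, 0, 0, 0, 0]
Echelon form has 2 nonzero rows, so rank(M) = 2.
The rank gives the maximum number of linearly independent columns: 2.

2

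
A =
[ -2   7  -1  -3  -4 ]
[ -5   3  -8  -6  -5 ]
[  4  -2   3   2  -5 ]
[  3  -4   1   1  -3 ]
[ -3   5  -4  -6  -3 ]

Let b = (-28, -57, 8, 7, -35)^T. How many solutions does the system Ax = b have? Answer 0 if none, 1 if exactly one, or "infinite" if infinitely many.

Row reduce the augmented matrix [A | b].
R2 ← R2 − (5/2)·R1: [0, -29/2, -11/2, 3/2, 5, 13]
R3 ← R3 + (2)·R1: [0, 12, 1, -4, -13, -48]
R4 ← R4 + (3/2)·R1: [0, 13/2, -1/2, -7/2, -9, -35]
R5 ← R5 − (3/2)·R1: [0, -11/2, -5/2, -3/2, 3, 7]
R3 ← R3 + (24/29)·R2: [0, 0, -103/29, -80/29, -257/29, -1080/29]
R4 ← R4 + (13/29)·R2: [0, 0, -86/29, -82/29, -196/29, -846/29]
R5 ← R5 − (11/29)·R2: [0, 0, -12/29, -60/29, 32/29, 60/29]
R4 ← R4 − (86/103)·R3: [0, 0, 0, -54/103, 66/103, 198/103]
R5 ← R5 − (12/103)·R3: [0, 0, 0, -180/103, 220/103, 660/103]
R5 ← R5 − (10/3)·R4: [0, 0, 0, 0, 0, 0]
The echelon form has 4 nonzero rows, and every pivot lies in the first 5 columns, so rank(A) = rank([A|b]) = 4.
The system is consistent.
rank = 4 < 5 unknowns, so there are infinitely many solutions.

infinite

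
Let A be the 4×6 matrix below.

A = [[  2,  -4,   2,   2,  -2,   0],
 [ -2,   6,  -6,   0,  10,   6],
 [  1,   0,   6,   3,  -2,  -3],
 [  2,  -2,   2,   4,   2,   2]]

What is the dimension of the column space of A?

Row reduce to echelon form.
R2 ← R2 + R1: [0, 2, -4, 2, 8, 6]
R3 ← R3 − (1/2)·R1: [0, 2, 5, 2, -1, -3]
R4 ← R4 − R1: [0, 2, 0, 2, 4, 2]
R3 ← R3 − R2: [0, 0, 9, 0, -9, -9]
R4 ← R4 − R2: [0, 0, 4, 0, -4, -4]
R4 ← R4 − (4/9)·R3: [0, 0, 0, 0, 0, 0]
Echelon form has 3 nonzero rows, so rank(A) = 3.
The column space has dimension equal to the rank: 3.

3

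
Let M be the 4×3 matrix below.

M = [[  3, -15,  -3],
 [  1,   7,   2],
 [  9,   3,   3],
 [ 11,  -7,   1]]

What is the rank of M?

2

Row reduce to echelon form.
R2 ← R2 − (1/3)·R1: [0, 12, 3]
R3 ← R3 − (3)·R1: [0, 48, 12]
R4 ← R4 − (11/3)·R1: [0, 48, 12]
R3 ← R3 − (4)·R2: [0, 0, 0]
R4 ← R4 − (4)·R2: [0, 0, 0]
Echelon form has 2 nonzero rows, so rank(M) = 2.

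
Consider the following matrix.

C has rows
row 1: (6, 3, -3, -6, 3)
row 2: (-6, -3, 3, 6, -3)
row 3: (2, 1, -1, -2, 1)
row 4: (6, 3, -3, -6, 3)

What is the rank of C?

1

Row reduce to echelon form.
R2 ← R2 + R1: [0, 0, 0, 0, 0]
R3 ← R3 − (1/3)·R1: [0, 0, 0, 0, 0]
R4 ← R4 − R1: [0, 0, 0, 0, 0]
Echelon form has 1 nonzero row, so rank(C) = 1.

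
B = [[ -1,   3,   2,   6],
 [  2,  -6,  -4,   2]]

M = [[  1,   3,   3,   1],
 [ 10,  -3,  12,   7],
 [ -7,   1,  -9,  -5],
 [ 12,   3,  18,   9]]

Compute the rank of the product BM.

2

First compute BM:
[[ 87,   8, 123,  64],
 [ -6,  26,   6,  -2]]
Now row reduce the product.
R2 ← R2 + (2/29)·R1: [0, 770/29, 420/29, 70/29]
2 nonzero rows, so rank(BM) = 2.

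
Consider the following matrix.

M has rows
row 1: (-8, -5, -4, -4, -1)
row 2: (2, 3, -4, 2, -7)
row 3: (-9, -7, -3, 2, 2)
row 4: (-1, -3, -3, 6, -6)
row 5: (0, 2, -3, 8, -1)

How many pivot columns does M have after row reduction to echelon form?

4

Row reduce to echelon form.
R2 ← R2 + (1/4)·R1: [0, 7/4, -5, 1, -29/4]
R3 ← R3 − (9/8)·R1: [0, -11/8, 3/2, 13/2, 25/8]
R4 ← R4 − (1/8)·R1: [0, -19/8, -5/2, 13/2, -47/8]
R3 ← R3 + (11/14)·R2: [0, 0, -17/7, 51/7, -18/7]
R4 ← R4 + (19/14)·R2: [0, 0, -65/7, 55/7, -110/7]
R5 ← R5 − (8/7)·R2: [0, 0, 19/7, 48/7, 51/7]
R4 ← R4 − (65/17)·R3: [0, 0, 0, -20, -100/17]
R5 ← R5 + (19/17)·R3: [0, 0, 0, 15, 75/17]
R5 ← R5 + (3/4)·R4: [0, 0, 0, 0, 0]
Echelon form has 4 nonzero rows, so rank(M) = 4.
Each nonzero row contributes one pivot column: 4 pivot columns.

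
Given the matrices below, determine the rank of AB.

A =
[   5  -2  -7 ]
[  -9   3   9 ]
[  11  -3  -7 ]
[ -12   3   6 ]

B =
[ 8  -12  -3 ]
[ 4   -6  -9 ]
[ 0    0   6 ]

2

First compute AB:
[[ 32, -48, -39],
 [-60,  90,  54],
 [ 76, -114, -48],
 [-84, 126,  45]]
Now row reduce the product.
R2 ← R2 + (15/8)·R1: [0, 0, -153/8]
R3 ← R3 − (19/8)·R1: [0, 0, 357/8]
R4 ← R4 + (21/8)·R1: [0, 0, -459/8]
R3 ← R3 + (7/3)·R2: [0, 0, 0]
R4 ← R4 − (3)·R2: [0, 0, 0]
2 nonzero rows, so rank(AB) = 2.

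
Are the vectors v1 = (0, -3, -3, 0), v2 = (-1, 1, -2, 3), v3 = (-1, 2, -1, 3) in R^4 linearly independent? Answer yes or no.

no

Form the matrix with these vectors as rows and row reduce.
Swap R1 ↔ R2
R3 ← R3 − R1: [0, 1, 1, 0]
R3 ← R3 + (1/3)·R2: [0, 0, 0, 0]
2 nonzero rows, so the 3 vectors span a space of dimension 2.
Since 2 < 3, the vectors are linearly dependent.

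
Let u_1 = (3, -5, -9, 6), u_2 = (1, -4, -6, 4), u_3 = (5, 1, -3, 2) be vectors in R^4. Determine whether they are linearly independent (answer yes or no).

Form the matrix with these vectors as rows and row reduce.
R2 ← R2 − (1/3)·R1: [0, -7/3, -3, 2]
R3 ← R3 − (5/3)·R1: [0, 28/3, 12, -8]
R3 ← R3 + (4)·R2: [0, 0, 0, 0]
2 nonzero rows, so the 3 vectors span a space of dimension 2.
Since 2 < 3, the vectors are linearly dependent.

no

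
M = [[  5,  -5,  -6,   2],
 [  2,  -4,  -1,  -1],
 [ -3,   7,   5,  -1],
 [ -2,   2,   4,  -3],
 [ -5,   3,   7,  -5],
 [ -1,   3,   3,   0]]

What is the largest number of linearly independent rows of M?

4

Row reduce to echelon form.
R2 ← R2 − (2/5)·R1: [0, -2, 7/5, -9/5]
R3 ← R3 + (3/5)·R1: [0, 4, 7/5, 1/5]
R4 ← R4 + (2/5)·R1: [0, 0, 8/5, -11/5]
R5 ← R5 + R1: [0, -2, 1, -3]
R6 ← R6 + (1/5)·R1: [0, 2, 9/5, 2/5]
R3 ← R3 + (2)·R2: [0, 0, 21/5, -17/5]
R5 ← R5 − R2: [0, 0, -2/5, -6/5]
R6 ← R6 + R2: [0, 0, 16/5, -7/5]
R4 ← R4 − (8/21)·R3: [0, 0, 0, -19/21]
R5 ← R5 + (2/21)·R3: [0, 0, 0, -32/21]
R6 ← R6 − (16/21)·R3: [0, 0, 0, 25/21]
R5 ← R5 − (32/19)·R4: [0, 0, 0, 0]
R6 ← R6 + (25/19)·R4: [0, 0, 0, 0]
Echelon form has 4 nonzero rows, so rank(M) = 4.
The rank gives the maximum number of linearly independent rows: 4.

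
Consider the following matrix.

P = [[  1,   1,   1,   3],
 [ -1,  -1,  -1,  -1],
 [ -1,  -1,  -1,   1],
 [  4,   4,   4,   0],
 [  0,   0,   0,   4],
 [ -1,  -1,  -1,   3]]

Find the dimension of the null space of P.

Row reduce to echelon form.
R2 ← R2 + R1: [0, 0, 0, 2]
R3 ← R3 + R1: [0, 0, 0, 4]
R4 ← R4 − (4)·R1: [0, 0, 0, -12]
R6 ← R6 + R1: [0, 0, 0, 6]
R3 ← R3 − (2)·R2: [0, 0, 0, 0]
R4 ← R4 + (6)·R2: [0, 0, 0, 0]
R5 ← R5 − (2)·R2: [0, 0, 0, 0]
R6 ← R6 − (3)·R2: [0, 0, 0, 0]
2 nonzero rows, so rank(P) = 2.
P has 4 columns; by rank–nullity, nullity = 4 − 2 = 2.

2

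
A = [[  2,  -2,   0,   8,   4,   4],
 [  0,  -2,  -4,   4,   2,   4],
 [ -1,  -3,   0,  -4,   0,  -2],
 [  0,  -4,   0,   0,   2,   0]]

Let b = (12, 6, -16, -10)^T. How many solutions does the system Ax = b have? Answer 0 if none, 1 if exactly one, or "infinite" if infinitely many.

infinite

Row reduce the augmented matrix [A | b].
R3 ← R3 + (1/2)·R1: [0, -4, 0, 0, 2, 0, -10]
R3 ← R3 − (2)·R2: [0, 0, 8, -8, -2, -8, -22]
R4 ← R4 − (2)·R2: [0, 0, 8, -8, -2, -8, -22]
R4 ← R4 − R3: [0, 0, 0, 0, 0, 0, 0]
The echelon form has 3 nonzero rows, and every pivot lies in the first 6 columns, so rank(A) = rank([A|b]) = 3.
The system is consistent.
rank = 3 < 6 unknowns, so there are infinitely many solutions.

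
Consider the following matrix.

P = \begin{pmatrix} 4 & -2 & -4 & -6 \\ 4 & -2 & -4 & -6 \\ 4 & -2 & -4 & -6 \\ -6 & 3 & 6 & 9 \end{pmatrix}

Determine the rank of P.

1

Row reduce to echelon form.
R2 ← R2 − R1: [0, 0, 0, 0]
R3 ← R3 − R1: [0, 0, 0, 0]
R4 ← R4 + (3/2)·R1: [0, 0, 0, 0]
Echelon form has 1 nonzero row, so rank(P) = 1.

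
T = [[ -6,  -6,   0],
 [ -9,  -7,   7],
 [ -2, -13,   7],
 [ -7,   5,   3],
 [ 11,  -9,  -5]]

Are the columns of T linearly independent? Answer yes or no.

Row reduce T to echelon form.
R2 ← R2 − (3/2)·R1: [0, 2, 7]
R3 ← R3 − (1/3)·R1: [0, -11, 7]
R4 ← R4 − (7/6)·R1: [0, 12, 3]
R5 ← R5 + (11/6)·R1: [0, -20, -5]
R3 ← R3 + (11/2)·R2: [0, 0, 91/2]
R4 ← R4 − (6)·R2: [0, 0, -39]
R5 ← R5 + (10)·R2: [0, 0, 65]
R4 ← R4 + (6/7)·R3: [0, 0, 0]
R5 ← R5 − (10/7)·R3: [0, 0, 0]
3 pivots among 3 columns.
Every column is a pivot column, so the columns are linearly independent.

yes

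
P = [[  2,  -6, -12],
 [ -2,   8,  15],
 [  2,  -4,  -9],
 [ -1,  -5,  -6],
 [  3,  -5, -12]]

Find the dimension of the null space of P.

1

Row reduce to echelon form.
R2 ← R2 + R1: [0, 2, 3]
R3 ← R3 − R1: [0, 2, 3]
R4 ← R4 + (1/2)·R1: [0, -8, -12]
R5 ← R5 − (3/2)·R1: [0, 4, 6]
R3 ← R3 − R2: [0, 0, 0]
R4 ← R4 + (4)·R2: [0, 0, 0]
R5 ← R5 − (2)·R2: [0, 0, 0]
2 nonzero rows, so rank(P) = 2.
P has 3 columns; by rank–nullity, nullity = 3 − 2 = 1.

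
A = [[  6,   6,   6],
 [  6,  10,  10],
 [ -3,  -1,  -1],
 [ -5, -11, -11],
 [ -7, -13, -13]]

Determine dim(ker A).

1

Row reduce to echelon form.
R2 ← R2 − R1: [0, 4, 4]
R3 ← R3 + (1/2)·R1: [0, 2, 2]
R4 ← R4 + (5/6)·R1: [0, -6, -6]
R5 ← R5 + (7/6)·R1: [0, -6, -6]
R3 ← R3 − (1/2)·R2: [0, 0, 0]
R4 ← R4 + (3/2)·R2: [0, 0, 0]
R5 ← R5 + (3/2)·R2: [0, 0, 0]
2 nonzero rows, so rank(A) = 2.
A has 3 columns; by rank–nullity, nullity = 3 − 2 = 1.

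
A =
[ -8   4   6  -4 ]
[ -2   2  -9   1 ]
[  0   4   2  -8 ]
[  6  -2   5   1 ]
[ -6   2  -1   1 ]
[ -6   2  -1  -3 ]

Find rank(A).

Row reduce to echelon form.
R2 ← R2 − (1/4)·R1: [0, 1, -21/2, 2]
R4 ← R4 + (3/4)·R1: [0, 1, 19/2, -2]
R5 ← R5 − (3/4)·R1: [0, -1, -11/2, 4]
R6 ← R6 − (3/4)·R1: [0, -1, -11/2, 0]
R3 ← R3 − (4)·R2: [0, 0, 44, -16]
R4 ← R4 − R2: [0, 0, 20, -4]
R5 ← R5 + R2: [0, 0, -16, 6]
R6 ← R6 + R2: [0, 0, -16, 2]
R4 ← R4 − (5/11)·R3: [0, 0, 0, 36/11]
R5 ← R5 + (4/11)·R3: [0, 0, 0, 2/11]
R6 ← R6 + (4/11)·R3: [0, 0, 0, -42/11]
R5 ← R5 − (1/18)·R4: [0, 0, 0, 0]
R6 ← R6 + (7/6)·R4: [0, 0, 0, 0]
Echelon form has 4 nonzero rows, so rank(A) = 4.

4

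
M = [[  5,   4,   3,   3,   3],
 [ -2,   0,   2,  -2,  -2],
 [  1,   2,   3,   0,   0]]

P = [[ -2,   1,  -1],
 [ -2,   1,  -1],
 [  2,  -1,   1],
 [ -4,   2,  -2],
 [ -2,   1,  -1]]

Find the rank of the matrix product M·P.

1

First compute MP:
[[-30,  15, -15],
 [ 20, -10,  10],
 [  0,   0,   0]]
Now row reduce the product.
R2 ← R2 + (2/3)·R1: [0, 0, 0]
1 nonzero row, so rank(MP) = 1.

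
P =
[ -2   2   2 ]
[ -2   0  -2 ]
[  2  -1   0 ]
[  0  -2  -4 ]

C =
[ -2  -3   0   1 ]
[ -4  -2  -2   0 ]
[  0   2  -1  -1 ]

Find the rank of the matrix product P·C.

2

First compute PC:
[[ -4,   6,  -6,  -4],
 [  4,   2,   2,   0],
 [  0,  -4,   2,   2],
 [  8,  -4,   8,   4]]
Now row reduce the product.
R2 ← R2 + R1: [0, 8, -4, -4]
R4 ← R4 + (2)·R1: [0, 8, -4, -4]
R3 ← R3 + (1/2)·R2: [0, 0, 0, 0]
R4 ← R4 − R2: [0, 0, 0, 0]
2 nonzero rows, so rank(PC) = 2.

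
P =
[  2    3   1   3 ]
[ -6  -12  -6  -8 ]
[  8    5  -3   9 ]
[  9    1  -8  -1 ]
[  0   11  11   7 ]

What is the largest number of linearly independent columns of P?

3

Row reduce to echelon form.
R2 ← R2 + (3)·R1: [0, -3, -3, 1]
R3 ← R3 − (4)·R1: [0, -7, -7, -3]
R4 ← R4 − (9/2)·R1: [0, -25/2, -25/2, -29/2]
R3 ← R3 − (7/3)·R2: [0, 0, 0, -16/3]
R4 ← R4 − (25/6)·R2: [0, 0, 0, -56/3]
R5 ← R5 + (11/3)·R2: [0, 0, 0, 32/3]
R4 ← R4 − (7/2)·R3: [0, 0, 0, 0]
R5 ← R5 + (2)·R3: [0, 0, 0, 0]
Echelon form has 3 nonzero rows, so rank(P) = 3.
The rank gives the maximum number of linearly independent columns: 3.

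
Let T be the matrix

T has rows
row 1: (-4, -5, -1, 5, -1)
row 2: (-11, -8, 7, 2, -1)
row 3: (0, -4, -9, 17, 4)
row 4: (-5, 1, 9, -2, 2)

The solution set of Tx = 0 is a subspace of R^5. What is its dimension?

1

Row reduce to echelon form.
R2 ← R2 − (11/4)·R1: [0, 23/4, 39/4, -47/4, 7/4]
R4 ← R4 − (5/4)·R1: [0, 29/4, 41/4, -33/4, 13/4]
R3 ← R3 + (16/23)·R2: [0, 0, -51/23, 203/23, 120/23]
R4 ← R4 − (29/23)·R2: [0, 0, -47/23, 151/23, 24/23]
R4 ← R4 − (47/51)·R3: [0, 0, 0, -80/51, -64/17]
4 nonzero rows, so rank(T) = 4.
T has 5 columns; by rank–nullity, nullity = 5 − 4 = 1.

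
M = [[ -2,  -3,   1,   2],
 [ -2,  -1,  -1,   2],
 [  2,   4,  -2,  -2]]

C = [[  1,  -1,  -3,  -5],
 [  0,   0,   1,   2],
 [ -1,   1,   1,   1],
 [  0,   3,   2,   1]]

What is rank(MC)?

2

First compute MC:
[[ -3,   9,   8,   7],
 [ -1,   7,   8,   9],
 [  4, -10,  -8,  -6]]
Now row reduce the product.
R2 ← R2 − (1/3)·R1: [0, 4, 16/3, 20/3]
R3 ← R3 + (4/3)·R1: [0, 2, 8/3, 10/3]
R3 ← R3 − (1/2)·R2: [0, 0, 0, 0]
2 nonzero rows, so rank(MC) = 2.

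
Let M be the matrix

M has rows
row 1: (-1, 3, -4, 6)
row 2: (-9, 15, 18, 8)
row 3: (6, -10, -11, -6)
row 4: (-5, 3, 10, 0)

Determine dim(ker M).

1

Row reduce to echelon form.
R2 ← R2 − (9)·R1: [0, -12, 54, -46]
R3 ← R3 + (6)·R1: [0, 8, -35, 30]
R4 ← R4 − (5)·R1: [0, -12, 30, -30]
R3 ← R3 + (2/3)·R2: [0, 0, 1, -2/3]
R4 ← R4 − R2: [0, 0, -24, 16]
R4 ← R4 + (24)·R3: [0, 0, 0, 0]
3 nonzero rows, so rank(M) = 3.
M has 4 columns; by rank–nullity, nullity = 4 − 3 = 1.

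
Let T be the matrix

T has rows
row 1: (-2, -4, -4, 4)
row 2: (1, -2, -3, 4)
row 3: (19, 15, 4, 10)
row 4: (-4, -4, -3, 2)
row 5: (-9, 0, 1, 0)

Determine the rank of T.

3

Row reduce to echelon form.
R2 ← R2 + (1/2)·R1: [0, -4, -5, 6]
R3 ← R3 + (19/2)·R1: [0, -23, -34, 48]
R4 ← R4 − (2)·R1: [0, 4, 5, -6]
R5 ← R5 − (9/2)·R1: [0, 18, 19, -18]
R3 ← R3 − (23/4)·R2: [0, 0, -21/4, 27/2]
R4 ← R4 + R2: [0, 0, 0, 0]
R5 ← R5 + (9/2)·R2: [0, 0, -7/2, 9]
R5 ← R5 − (2/3)·R3: [0, 0, 0, 0]
Echelon form has 3 nonzero rows, so rank(T) = 3.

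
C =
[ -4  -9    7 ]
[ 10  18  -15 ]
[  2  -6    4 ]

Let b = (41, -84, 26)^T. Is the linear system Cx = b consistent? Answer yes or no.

Row reduce the augmented matrix [C | b].
R2 ← R2 + (5/2)·R1: [0, -9/2, 5/2, 37/2]
R3 ← R3 + (1/2)·R1: [0, -21/2, 15/2, 93/2]
R3 ← R3 − (7/3)·R2: [0, 0, 5/3, 10/3]
The echelon form has 3 nonzero rows, and every pivot lies in the first 3 columns, so rank(C) = rank([C|b]) = 3.
The system is consistent.

yes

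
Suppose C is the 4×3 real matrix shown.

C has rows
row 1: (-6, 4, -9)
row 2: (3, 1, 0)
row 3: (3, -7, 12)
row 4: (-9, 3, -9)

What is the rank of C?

2

Row reduce to echelon form.
R2 ← R2 + (1/2)·R1: [0, 3, -9/2]
R3 ← R3 + (1/2)·R1: [0, -5, 15/2]
R4 ← R4 − (3/2)·R1: [0, -3, 9/2]
R3 ← R3 + (5/3)·R2: [0, 0, 0]
R4 ← R4 + R2: [0, 0, 0]
Echelon form has 2 nonzero rows, so rank(C) = 2.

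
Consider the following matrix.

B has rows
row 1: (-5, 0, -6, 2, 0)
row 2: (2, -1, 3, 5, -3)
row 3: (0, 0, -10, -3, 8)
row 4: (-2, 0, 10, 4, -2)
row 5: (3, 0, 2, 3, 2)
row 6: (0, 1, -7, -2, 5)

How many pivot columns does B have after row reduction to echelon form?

Row reduce to echelon form.
R2 ← R2 + (2/5)·R1: [0, -1, 3/5, 29/5, -3]
R4 ← R4 − (2/5)·R1: [0, 0, 62/5, 16/5, -2]
R5 ← R5 + (3/5)·R1: [0, 0, -8/5, 21/5, 2]
R6 ← R6 + R2: [0, 0, -32/5, 19/5, 2]
R4 ← R4 + (31/25)·R3: [0, 0, 0, -13/25, 198/25]
R5 ← R5 − (4/25)·R3: [0, 0, 0, 117/25, 18/25]
R6 ← R6 − (16/25)·R3: [0, 0, 0, 143/25, -78/25]
R5 ← R5 + (9)·R4: [0, 0, 0, 0, 72]
R6 ← R6 + (11)·R4: [0, 0, 0, 0, 84]
R6 ← R6 − (7/6)·R5: [0, 0, 0, 0, 0]
Echelon form has 5 nonzero rows, so rank(B) = 5.
Each nonzero row contributes one pivot column: 5 pivot columns.

5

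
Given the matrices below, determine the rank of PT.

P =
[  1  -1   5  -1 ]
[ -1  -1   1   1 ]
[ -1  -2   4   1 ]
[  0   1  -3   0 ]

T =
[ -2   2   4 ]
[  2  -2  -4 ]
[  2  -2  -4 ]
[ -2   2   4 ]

First compute PT:
[[  8,  -8, -16],
 [  0,   0,   0],
 [  4,  -4,  -8],
 [ -4,   4,   8]]
Now row reduce the product.
R3 ← R3 − (1/2)·R1: [0, 0, 0]
R4 ← R4 + (1/2)·R1: [0, 0, 0]
1 nonzero row, so rank(PT) = 1.

1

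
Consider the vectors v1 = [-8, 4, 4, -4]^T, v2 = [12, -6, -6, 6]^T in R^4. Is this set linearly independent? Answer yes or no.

no

Form the matrix with these vectors as rows and row reduce.
R2 ← R2 + (3/2)·R1: [0, 0, 0, 0]
1 nonzero row, so the 2 vectors span a space of dimension 1.
Since 1 < 2, the vectors are linearly dependent.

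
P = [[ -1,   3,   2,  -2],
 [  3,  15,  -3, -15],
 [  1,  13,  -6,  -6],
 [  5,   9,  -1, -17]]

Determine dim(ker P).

Row reduce to echelon form.
R2 ← R2 + (3)·R1: [0, 24, 3, -21]
R3 ← R3 + R1: [0, 16, -4, -8]
R4 ← R4 + (5)·R1: [0, 24, 9, -27]
R3 ← R3 − (2/3)·R2: [0, 0, -6, 6]
R4 ← R4 − R2: [0, 0, 6, -6]
R4 ← R4 + R3: [0, 0, 0, 0]
3 nonzero rows, so rank(P) = 3.
P has 4 columns; by rank–nullity, nullity = 4 − 3 = 1.

1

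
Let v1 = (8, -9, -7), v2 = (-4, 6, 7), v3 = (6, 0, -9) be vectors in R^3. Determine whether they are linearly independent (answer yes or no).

Form the matrix with these vectors as rows and row reduce.
R2 ← R2 + (1/2)·R1: [0, 3/2, 7/2]
R3 ← R3 − (3/4)·R1: [0, 27/4, -15/4]
R3 ← R3 − (9/2)·R2: [0, 0, -39/2]
3 nonzero rows, so the 3 vectors span a space of dimension 3.
Since 3 = 3, the vectors are linearly independent.

yes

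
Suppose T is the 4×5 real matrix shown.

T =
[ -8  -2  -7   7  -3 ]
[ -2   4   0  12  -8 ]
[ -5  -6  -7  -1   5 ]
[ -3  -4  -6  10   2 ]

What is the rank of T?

Row reduce to echelon form.
R2 ← R2 − (1/4)·R1: [0, 9/2, 7/4, 41/4, -29/4]
R3 ← R3 − (5/8)·R1: [0, -19/4, -21/8, -43/8, 55/8]
R4 ← R4 − (3/8)·R1: [0, -13/4, -27/8, 59/8, 25/8]
R3 ← R3 + (19/18)·R2: [0, 0, -7/9, 49/9, -7/9]
R4 ← R4 + (13/18)·R2: [0, 0, -19/9, 133/9, -19/9]
R4 ← R4 − (19/7)·R3: [0, 0, 0, 0, 0]
Echelon form has 3 nonzero rows, so rank(T) = 3.

3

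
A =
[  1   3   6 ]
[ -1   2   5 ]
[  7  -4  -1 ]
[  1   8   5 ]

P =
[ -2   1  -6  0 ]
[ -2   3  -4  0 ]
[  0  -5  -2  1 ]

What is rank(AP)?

First compute AP:
[[ -8, -20, -30,   6],
 [ -2, -20, -12,   5],
 [ -6,   0, -24,  -1],
 [-18,   0, -48,   5]]
Now row reduce the product.
R2 ← R2 − (1/4)·R1: [0, -15, -9/2, 7/2]
R3 ← R3 − (3/4)·R1: [0, 15, -3/2, -11/2]
R4 ← R4 − (9/4)·R1: [0, 45, 39/2, -17/2]
R3 ← R3 + R2: [0, 0, -6, -2]
R4 ← R4 + (3)·R2: [0, 0, 6, 2]
R4 ← R4 + R3: [0, 0, 0, 0]
3 nonzero rows, so rank(AP) = 3.

3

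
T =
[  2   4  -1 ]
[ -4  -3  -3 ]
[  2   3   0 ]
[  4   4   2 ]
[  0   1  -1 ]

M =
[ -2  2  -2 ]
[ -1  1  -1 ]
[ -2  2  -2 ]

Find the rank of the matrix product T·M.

First compute TM:
[[ -6,   6,  -6],
 [ 17, -17,  17],
 [ -7,   7,  -7],
 [-16,  16, -16],
 [  1,  -1,   1]]
Now row reduce the product.
R2 ← R2 + (17/6)·R1: [0, 0, 0]
R3 ← R3 − (7/6)·R1: [0, 0, 0]
R4 ← R4 − (8/3)·R1: [0, 0, 0]
R5 ← R5 + (1/6)·R1: [0, 0, 0]
1 nonzero row, so rank(TM) = 1.

1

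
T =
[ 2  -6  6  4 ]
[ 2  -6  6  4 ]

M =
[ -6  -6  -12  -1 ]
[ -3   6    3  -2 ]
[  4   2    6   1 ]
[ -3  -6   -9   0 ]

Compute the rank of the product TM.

First compute TM:
[[ 18, -60, -42,  16],
 [ 18, -60, -42,  16]]
Now row reduce the product.
R2 ← R2 − R1: [0, 0, 0, 0]
1 nonzero row, so rank(TM) = 1.

1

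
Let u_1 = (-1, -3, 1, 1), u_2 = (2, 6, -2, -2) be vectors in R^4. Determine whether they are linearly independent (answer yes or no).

no

Form the matrix with these vectors as rows and row reduce.
R2 ← R2 + (2)·R1: [0, 0, 0, 0]
1 nonzero row, so the 2 vectors span a space of dimension 1.
Since 1 < 2, the vectors are linearly dependent.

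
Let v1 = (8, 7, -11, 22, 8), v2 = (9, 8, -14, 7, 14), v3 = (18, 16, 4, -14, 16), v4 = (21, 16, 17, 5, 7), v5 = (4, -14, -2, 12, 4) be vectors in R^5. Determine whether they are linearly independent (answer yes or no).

Form the matrix with these vectors as rows and row reduce.
R2 ← R2 − (9/8)·R1: [0, 1/8, -13/8, -71/4, 5]
R3 ← R3 − (9/4)·R1: [0, 1/4, 115/4, -127/2, -2]
R4 ← R4 − (21/8)·R1: [0, -19/8, 367/8, -211/4, -14]
R5 ← R5 − (1/2)·R1: [0, -35/2, 7/2, 1, 0]
R3 ← R3 − (2)·R2: [0, 0, 32, -28, -12]
R4 ← R4 + (19)·R2: [0, 0, 15, -390, 81]
R5 ← R5 + (140)·R2: [0, 0, -224, -2484, 700]
R4 ← R4 − (15/32)·R3: [0, 0, 0, -3015/8, 693/8]
R5 ← R5 + (7)·R3: [0, 0, 0, -2680, 616]
R5 ← R5 − (64/9)·R4: [0, 0, 0, 0, 0]
4 nonzero rows, so the 5 vectors span a space of dimension 4.
Since 4 < 5, the vectors are linearly dependent.

no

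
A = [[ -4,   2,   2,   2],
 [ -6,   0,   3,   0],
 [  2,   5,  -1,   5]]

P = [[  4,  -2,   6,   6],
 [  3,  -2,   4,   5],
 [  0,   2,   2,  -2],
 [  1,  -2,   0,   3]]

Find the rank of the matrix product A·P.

First compute AP:
[[ -8,   4, -12, -12],
 [-24,  18, -30, -42],
 [ 28, -26,  30,  54]]
Now row reduce the product.
R2 ← R2 − (3)·R1: [0, 6, 6, -6]
R3 ← R3 + (7/2)·R1: [0, -12, -12, 12]
R3 ← R3 + (2)·R2: [0, 0, 0, 0]
2 nonzero rows, so rank(AP) = 2.

2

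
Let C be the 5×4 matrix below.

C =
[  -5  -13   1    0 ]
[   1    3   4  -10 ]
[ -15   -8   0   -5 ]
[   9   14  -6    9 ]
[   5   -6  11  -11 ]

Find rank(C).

Row reduce to echelon form.
R2 ← R2 + (1/5)·R1: [0, 2/5, 21/5, -10]
R3 ← R3 − (3)·R1: [0, 31, -3, -5]
R4 ← R4 + (9/5)·R1: [0, -47/5, -21/5, 9]
R5 ← R5 + R1: [0, -19, 12, -11]
R3 ← R3 − (155/2)·R2: [0, 0, -657/2, 770]
R4 ← R4 + (47/2)·R2: [0, 0, 189/2, -226]
R5 ← R5 + (95/2)·R2: [0, 0, 423/2, -486]
R4 ← R4 + (21/73)·R3: [0, 0, 0, -328/73]
R5 ← R5 + (47/73)·R3: [0, 0, 0, 712/73]
R5 ← R5 + (89/41)·R4: [0, 0, 0, 0]
Echelon form has 4 nonzero rows, so rank(C) = 4.

4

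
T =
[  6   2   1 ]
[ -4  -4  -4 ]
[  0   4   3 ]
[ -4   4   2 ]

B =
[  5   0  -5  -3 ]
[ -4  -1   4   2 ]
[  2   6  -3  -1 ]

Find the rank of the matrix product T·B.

3

First compute TB:
[[ 24,   4, -25, -15],
 [-12, -20,  16,   8],
 [-10,  14,   7,   5],
 [-32,   8,  30,  18]]
Now row reduce the product.
R2 ← R2 + (1/2)·R1: [0, -18, 7/2, 1/2]
R3 ← R3 + (5/12)·R1: [0, 47/3, -41/12, -5/4]
R4 ← R4 + (4/3)·R1: [0, 40/3, -10/3, -2]
R3 ← R3 + (47/54)·R2: [0, 0, -10/27, -22/27]
R4 ← R4 + (20/27)·R2: [0, 0, -20/27, -44/27]
R4 ← R4 − (2)·R3: [0, 0, 0, 0]
3 nonzero rows, so rank(TB) = 3.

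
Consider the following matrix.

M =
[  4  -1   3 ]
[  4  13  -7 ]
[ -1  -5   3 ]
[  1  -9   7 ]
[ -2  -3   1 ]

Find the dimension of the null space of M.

1

Row reduce to echelon form.
R2 ← R2 − R1: [0, 14, -10]
R3 ← R3 + (1/4)·R1: [0, -21/4, 15/4]
R4 ← R4 − (1/4)·R1: [0, -35/4, 25/4]
R5 ← R5 + (1/2)·R1: [0, -7/2, 5/2]
R3 ← R3 + (3/8)·R2: [0, 0, 0]
R4 ← R4 + (5/8)·R2: [0, 0, 0]
R5 ← R5 + (1/4)·R2: [0, 0, 0]
2 nonzero rows, so rank(M) = 2.
M has 3 columns; by rank–nullity, nullity = 3 − 2 = 1.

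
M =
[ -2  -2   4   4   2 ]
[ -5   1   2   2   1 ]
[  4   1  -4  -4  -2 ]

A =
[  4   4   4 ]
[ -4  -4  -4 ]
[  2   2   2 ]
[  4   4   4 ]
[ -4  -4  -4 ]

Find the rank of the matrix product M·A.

First compute MA:
[[ 16,  16,  16],
 [-16, -16, -16],
 [ -4,  -4,  -4]]
Now row reduce the product.
R2 ← R2 + R1: [0, 0, 0]
R3 ← R3 + (1/4)·R1: [0, 0, 0]
1 nonzero row, so rank(MA) = 1.

1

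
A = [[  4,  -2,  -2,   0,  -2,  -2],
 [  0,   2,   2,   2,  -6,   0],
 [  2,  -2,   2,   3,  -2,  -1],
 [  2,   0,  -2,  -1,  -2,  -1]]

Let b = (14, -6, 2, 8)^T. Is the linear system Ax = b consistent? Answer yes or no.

Row reduce the augmented matrix [A | b].
R3 ← R3 − (1/2)·R1: [0, -1, 3, 3, -1, 0, -5]
R4 ← R4 − (1/2)·R1: [0, 1, -1, -1, -1, 0, 1]
R3 ← R3 + (1/2)·R2: [0, 0, 4, 4, -4, 0, -8]
R4 ← R4 − (1/2)·R2: [0, 0, -2, -2, 2, 0, 4]
R4 ← R4 + (1/2)·R3: [0, 0, 0, 0, 0, 0, 0]
The echelon form has 3 nonzero rows, and every pivot lies in the first 6 columns, so rank(A) = rank([A|b]) = 3.
The system is consistent.

yes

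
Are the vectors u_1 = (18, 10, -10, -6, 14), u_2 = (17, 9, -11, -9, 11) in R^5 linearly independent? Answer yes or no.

Form the matrix with these vectors as rows and row reduce.
R2 ← R2 − (17/18)·R1: [0, -4/9, -14/9, -10/3, -20/9]
2 nonzero rows, so the 2 vectors span a space of dimension 2.
Since 2 = 2, the vectors are linearly independent.

yes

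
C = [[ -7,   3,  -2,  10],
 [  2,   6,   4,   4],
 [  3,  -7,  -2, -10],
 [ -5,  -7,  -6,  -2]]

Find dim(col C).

2

Row reduce to echelon form.
R2 ← R2 + (2/7)·R1: [0, 48/7, 24/7, 48/7]
R3 ← R3 + (3/7)·R1: [0, -40/7, -20/7, -40/7]
R4 ← R4 − (5/7)·R1: [0, -64/7, -32/7, -64/7]
R3 ← R3 + (5/6)·R2: [0, 0, 0, 0]
R4 ← R4 + (4/3)·R2: [0, 0, 0, 0]
Echelon form has 2 nonzero rows, so rank(C) = 2.
The column space has dimension equal to the rank: 2.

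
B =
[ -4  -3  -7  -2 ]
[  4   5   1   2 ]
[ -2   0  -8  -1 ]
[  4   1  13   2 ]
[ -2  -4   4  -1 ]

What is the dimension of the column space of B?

Row reduce to echelon form.
R2 ← R2 + R1: [0, 2, -6, 0]
R3 ← R3 − (1/2)·R1: [0, 3/2, -9/2, 0]
R4 ← R4 + R1: [0, -2, 6, 0]
R5 ← R5 − (1/2)·R1: [0, -5/2, 15/2, 0]
R3 ← R3 − (3/4)·R2: [0, 0, 0, 0]
R4 ← R4 + R2: [0, 0, 0, 0]
R5 ← R5 + (5/4)·R2: [0, 0, 0, 0]
Echelon form has 2 nonzero rows, so rank(B) = 2.
The column space has dimension equal to the rank: 2.

2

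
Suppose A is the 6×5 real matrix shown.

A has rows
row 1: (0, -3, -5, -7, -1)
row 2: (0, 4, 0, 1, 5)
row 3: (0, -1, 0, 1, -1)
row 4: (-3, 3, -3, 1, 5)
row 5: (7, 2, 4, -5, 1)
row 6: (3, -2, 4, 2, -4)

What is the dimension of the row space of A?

4

Row reduce to echelon form.
Swap R1 ↔ R4
R5 ← R5 + (7/3)·R1: [0, 9, -3, -8/3, 38/3]
R6 ← R6 + R1: [0, 1, 1, 3, 1]
R3 ← R3 + (1/4)·R2: [0, 0, 0, 5/4, 1/4]
R4 ← R4 + (3/4)·R2: [0, 0, -5, -25/4, 11/4]
R5 ← R5 − (9/4)·R2: [0, 0, -3, -59/12, 17/12]
R6 ← R6 − (1/4)·R2: [0, 0, 1, 11/4, -1/4]
Swap R3 ↔ R4
R5 ← R5 − (3/5)·R3: [0, 0, 0, -7/6, -7/30]
R6 ← R6 + (1/5)·R3: [0, 0, 0, 3/2, 3/10]
R5 ← R5 + (14/15)·R4: [0, 0, 0, 0, 0]
R6 ← R6 − (6/5)·R4: [0, 0, 0, 0, 0]
Echelon form has 4 nonzero rows, so rank(A) = 4.
The row space has dimension equal to the rank: 4.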